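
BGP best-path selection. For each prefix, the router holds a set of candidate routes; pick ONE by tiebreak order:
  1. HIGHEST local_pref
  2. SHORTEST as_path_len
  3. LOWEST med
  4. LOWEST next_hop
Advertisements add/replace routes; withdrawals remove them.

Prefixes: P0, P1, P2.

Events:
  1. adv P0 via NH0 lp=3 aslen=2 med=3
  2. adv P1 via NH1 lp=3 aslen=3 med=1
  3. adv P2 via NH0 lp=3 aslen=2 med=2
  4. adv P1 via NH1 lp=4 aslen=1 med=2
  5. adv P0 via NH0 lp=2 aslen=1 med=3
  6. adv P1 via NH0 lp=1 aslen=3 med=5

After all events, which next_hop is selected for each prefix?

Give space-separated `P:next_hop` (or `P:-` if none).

Answer: P0:NH0 P1:NH1 P2:NH0

Derivation:
Op 1: best P0=NH0 P1=- P2=-
Op 2: best P0=NH0 P1=NH1 P2=-
Op 3: best P0=NH0 P1=NH1 P2=NH0
Op 4: best P0=NH0 P1=NH1 P2=NH0
Op 5: best P0=NH0 P1=NH1 P2=NH0
Op 6: best P0=NH0 P1=NH1 P2=NH0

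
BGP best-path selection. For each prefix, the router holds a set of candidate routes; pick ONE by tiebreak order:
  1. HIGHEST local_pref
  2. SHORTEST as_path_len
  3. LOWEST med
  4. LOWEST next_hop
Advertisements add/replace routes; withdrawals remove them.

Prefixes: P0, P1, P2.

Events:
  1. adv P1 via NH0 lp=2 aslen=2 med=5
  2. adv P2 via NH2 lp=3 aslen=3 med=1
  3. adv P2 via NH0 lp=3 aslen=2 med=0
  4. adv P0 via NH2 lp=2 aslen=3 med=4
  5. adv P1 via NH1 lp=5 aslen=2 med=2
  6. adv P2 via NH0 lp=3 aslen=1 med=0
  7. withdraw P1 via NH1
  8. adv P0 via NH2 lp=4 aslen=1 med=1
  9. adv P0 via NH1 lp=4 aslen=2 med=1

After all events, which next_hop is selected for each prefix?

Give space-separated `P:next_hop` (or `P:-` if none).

Op 1: best P0=- P1=NH0 P2=-
Op 2: best P0=- P1=NH0 P2=NH2
Op 3: best P0=- P1=NH0 P2=NH0
Op 4: best P0=NH2 P1=NH0 P2=NH0
Op 5: best P0=NH2 P1=NH1 P2=NH0
Op 6: best P0=NH2 P1=NH1 P2=NH0
Op 7: best P0=NH2 P1=NH0 P2=NH0
Op 8: best P0=NH2 P1=NH0 P2=NH0
Op 9: best P0=NH2 P1=NH0 P2=NH0

Answer: P0:NH2 P1:NH0 P2:NH0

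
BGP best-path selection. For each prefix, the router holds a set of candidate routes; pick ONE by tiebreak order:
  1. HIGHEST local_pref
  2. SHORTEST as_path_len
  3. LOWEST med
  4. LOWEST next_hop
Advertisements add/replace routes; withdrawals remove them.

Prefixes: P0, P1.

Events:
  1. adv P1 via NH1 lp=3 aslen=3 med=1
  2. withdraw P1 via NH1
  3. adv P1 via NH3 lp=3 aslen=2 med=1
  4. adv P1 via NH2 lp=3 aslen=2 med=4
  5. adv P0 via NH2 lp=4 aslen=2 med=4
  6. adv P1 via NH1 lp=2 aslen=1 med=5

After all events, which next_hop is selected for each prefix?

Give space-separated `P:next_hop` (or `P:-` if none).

Answer: P0:NH2 P1:NH3

Derivation:
Op 1: best P0=- P1=NH1
Op 2: best P0=- P1=-
Op 3: best P0=- P1=NH3
Op 4: best P0=- P1=NH3
Op 5: best P0=NH2 P1=NH3
Op 6: best P0=NH2 P1=NH3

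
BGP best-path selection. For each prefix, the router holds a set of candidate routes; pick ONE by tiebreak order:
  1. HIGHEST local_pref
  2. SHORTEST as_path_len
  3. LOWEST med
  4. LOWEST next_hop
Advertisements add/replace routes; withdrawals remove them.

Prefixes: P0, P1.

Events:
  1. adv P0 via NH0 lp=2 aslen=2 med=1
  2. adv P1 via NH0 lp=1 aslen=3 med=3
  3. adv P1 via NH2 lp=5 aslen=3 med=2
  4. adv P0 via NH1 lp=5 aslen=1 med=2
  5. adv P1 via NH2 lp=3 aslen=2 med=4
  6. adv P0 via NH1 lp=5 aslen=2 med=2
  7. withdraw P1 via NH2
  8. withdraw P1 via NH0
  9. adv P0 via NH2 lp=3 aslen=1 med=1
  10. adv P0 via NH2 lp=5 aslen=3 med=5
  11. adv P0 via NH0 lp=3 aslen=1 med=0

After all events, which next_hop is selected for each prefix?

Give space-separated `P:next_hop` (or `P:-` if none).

Op 1: best P0=NH0 P1=-
Op 2: best P0=NH0 P1=NH0
Op 3: best P0=NH0 P1=NH2
Op 4: best P0=NH1 P1=NH2
Op 5: best P0=NH1 P1=NH2
Op 6: best P0=NH1 P1=NH2
Op 7: best P0=NH1 P1=NH0
Op 8: best P0=NH1 P1=-
Op 9: best P0=NH1 P1=-
Op 10: best P0=NH1 P1=-
Op 11: best P0=NH1 P1=-

Answer: P0:NH1 P1:-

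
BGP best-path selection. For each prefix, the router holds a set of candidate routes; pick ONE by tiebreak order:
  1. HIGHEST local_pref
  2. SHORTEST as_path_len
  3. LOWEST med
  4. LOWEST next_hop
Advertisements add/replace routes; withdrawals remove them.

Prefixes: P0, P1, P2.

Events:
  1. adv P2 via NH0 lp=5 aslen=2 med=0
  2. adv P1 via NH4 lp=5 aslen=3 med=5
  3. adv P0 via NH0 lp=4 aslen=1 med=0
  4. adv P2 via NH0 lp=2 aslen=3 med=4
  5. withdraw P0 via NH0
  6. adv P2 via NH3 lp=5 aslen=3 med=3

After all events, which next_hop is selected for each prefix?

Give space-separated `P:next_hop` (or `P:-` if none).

Op 1: best P0=- P1=- P2=NH0
Op 2: best P0=- P1=NH4 P2=NH0
Op 3: best P0=NH0 P1=NH4 P2=NH0
Op 4: best P0=NH0 P1=NH4 P2=NH0
Op 5: best P0=- P1=NH4 P2=NH0
Op 6: best P0=- P1=NH4 P2=NH3

Answer: P0:- P1:NH4 P2:NH3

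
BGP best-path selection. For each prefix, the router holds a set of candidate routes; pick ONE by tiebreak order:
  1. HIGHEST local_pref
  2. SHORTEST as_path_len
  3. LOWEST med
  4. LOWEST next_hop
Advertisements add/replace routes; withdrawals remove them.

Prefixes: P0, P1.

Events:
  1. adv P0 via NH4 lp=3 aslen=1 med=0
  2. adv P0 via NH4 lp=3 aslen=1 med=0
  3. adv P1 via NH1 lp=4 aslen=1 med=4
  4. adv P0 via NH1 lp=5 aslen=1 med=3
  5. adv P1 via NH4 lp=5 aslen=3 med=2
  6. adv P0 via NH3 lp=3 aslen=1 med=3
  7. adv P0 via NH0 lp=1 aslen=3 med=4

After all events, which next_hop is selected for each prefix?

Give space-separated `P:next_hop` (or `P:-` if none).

Answer: P0:NH1 P1:NH4

Derivation:
Op 1: best P0=NH4 P1=-
Op 2: best P0=NH4 P1=-
Op 3: best P0=NH4 P1=NH1
Op 4: best P0=NH1 P1=NH1
Op 5: best P0=NH1 P1=NH4
Op 6: best P0=NH1 P1=NH4
Op 7: best P0=NH1 P1=NH4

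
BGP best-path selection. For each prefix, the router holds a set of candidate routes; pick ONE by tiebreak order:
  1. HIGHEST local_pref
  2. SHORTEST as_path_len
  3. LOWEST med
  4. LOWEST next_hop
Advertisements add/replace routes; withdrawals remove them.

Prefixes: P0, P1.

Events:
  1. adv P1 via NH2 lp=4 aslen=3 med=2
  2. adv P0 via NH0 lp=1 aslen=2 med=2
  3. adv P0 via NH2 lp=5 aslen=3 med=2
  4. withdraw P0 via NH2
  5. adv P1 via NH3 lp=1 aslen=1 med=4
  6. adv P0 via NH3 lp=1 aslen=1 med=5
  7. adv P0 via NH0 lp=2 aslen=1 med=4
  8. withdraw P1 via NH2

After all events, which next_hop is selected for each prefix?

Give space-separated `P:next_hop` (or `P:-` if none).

Answer: P0:NH0 P1:NH3

Derivation:
Op 1: best P0=- P1=NH2
Op 2: best P0=NH0 P1=NH2
Op 3: best P0=NH2 P1=NH2
Op 4: best P0=NH0 P1=NH2
Op 5: best P0=NH0 P1=NH2
Op 6: best P0=NH3 P1=NH2
Op 7: best P0=NH0 P1=NH2
Op 8: best P0=NH0 P1=NH3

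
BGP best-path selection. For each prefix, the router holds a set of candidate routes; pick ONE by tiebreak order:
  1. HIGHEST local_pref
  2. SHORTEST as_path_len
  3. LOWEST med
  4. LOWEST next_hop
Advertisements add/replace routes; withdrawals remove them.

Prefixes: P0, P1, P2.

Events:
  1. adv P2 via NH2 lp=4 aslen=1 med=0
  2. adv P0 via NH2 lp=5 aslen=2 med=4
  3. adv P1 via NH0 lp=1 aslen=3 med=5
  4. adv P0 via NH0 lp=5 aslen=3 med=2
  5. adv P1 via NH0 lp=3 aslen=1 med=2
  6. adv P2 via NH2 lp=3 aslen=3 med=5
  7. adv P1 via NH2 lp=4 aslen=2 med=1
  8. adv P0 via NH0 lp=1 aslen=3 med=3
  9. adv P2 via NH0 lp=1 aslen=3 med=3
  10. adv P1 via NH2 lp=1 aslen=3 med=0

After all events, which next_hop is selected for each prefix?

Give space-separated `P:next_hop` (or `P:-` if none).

Op 1: best P0=- P1=- P2=NH2
Op 2: best P0=NH2 P1=- P2=NH2
Op 3: best P0=NH2 P1=NH0 P2=NH2
Op 4: best P0=NH2 P1=NH0 P2=NH2
Op 5: best P0=NH2 P1=NH0 P2=NH2
Op 6: best P0=NH2 P1=NH0 P2=NH2
Op 7: best P0=NH2 P1=NH2 P2=NH2
Op 8: best P0=NH2 P1=NH2 P2=NH2
Op 9: best P0=NH2 P1=NH2 P2=NH2
Op 10: best P0=NH2 P1=NH0 P2=NH2

Answer: P0:NH2 P1:NH0 P2:NH2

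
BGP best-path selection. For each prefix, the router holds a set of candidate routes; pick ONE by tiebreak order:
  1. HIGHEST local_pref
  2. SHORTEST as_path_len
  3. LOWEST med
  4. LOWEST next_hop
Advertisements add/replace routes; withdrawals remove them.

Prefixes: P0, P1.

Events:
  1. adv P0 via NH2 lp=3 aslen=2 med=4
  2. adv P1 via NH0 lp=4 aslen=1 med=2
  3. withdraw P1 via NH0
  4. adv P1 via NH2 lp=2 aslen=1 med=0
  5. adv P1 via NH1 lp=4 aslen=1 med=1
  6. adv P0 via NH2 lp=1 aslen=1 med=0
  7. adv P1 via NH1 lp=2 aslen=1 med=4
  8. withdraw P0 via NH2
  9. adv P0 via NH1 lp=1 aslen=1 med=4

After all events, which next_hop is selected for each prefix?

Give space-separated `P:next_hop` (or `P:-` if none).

Answer: P0:NH1 P1:NH2

Derivation:
Op 1: best P0=NH2 P1=-
Op 2: best P0=NH2 P1=NH0
Op 3: best P0=NH2 P1=-
Op 4: best P0=NH2 P1=NH2
Op 5: best P0=NH2 P1=NH1
Op 6: best P0=NH2 P1=NH1
Op 7: best P0=NH2 P1=NH2
Op 8: best P0=- P1=NH2
Op 9: best P0=NH1 P1=NH2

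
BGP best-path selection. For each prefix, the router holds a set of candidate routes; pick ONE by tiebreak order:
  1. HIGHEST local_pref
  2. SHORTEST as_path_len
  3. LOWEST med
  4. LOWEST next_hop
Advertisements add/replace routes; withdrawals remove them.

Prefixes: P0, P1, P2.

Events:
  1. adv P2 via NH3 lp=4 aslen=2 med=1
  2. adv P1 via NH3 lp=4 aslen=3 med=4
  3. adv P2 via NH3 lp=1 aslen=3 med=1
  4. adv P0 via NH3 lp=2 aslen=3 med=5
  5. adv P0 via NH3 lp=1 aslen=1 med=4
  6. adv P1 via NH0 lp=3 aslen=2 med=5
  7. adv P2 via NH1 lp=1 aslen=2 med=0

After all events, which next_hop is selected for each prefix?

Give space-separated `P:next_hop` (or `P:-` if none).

Op 1: best P0=- P1=- P2=NH3
Op 2: best P0=- P1=NH3 P2=NH3
Op 3: best P0=- P1=NH3 P2=NH3
Op 4: best P0=NH3 P1=NH3 P2=NH3
Op 5: best P0=NH3 P1=NH3 P2=NH3
Op 6: best P0=NH3 P1=NH3 P2=NH3
Op 7: best P0=NH3 P1=NH3 P2=NH1

Answer: P0:NH3 P1:NH3 P2:NH1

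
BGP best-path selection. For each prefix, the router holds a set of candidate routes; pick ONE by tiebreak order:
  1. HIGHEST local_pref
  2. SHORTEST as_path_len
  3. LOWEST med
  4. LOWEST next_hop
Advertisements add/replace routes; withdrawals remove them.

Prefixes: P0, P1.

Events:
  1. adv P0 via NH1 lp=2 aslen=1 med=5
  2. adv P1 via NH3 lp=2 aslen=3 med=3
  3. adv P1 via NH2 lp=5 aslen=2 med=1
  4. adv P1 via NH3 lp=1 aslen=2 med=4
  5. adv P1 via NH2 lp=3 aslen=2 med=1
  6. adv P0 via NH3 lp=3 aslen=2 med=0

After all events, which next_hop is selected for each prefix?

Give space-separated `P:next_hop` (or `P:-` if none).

Answer: P0:NH3 P1:NH2

Derivation:
Op 1: best P0=NH1 P1=-
Op 2: best P0=NH1 P1=NH3
Op 3: best P0=NH1 P1=NH2
Op 4: best P0=NH1 P1=NH2
Op 5: best P0=NH1 P1=NH2
Op 6: best P0=NH3 P1=NH2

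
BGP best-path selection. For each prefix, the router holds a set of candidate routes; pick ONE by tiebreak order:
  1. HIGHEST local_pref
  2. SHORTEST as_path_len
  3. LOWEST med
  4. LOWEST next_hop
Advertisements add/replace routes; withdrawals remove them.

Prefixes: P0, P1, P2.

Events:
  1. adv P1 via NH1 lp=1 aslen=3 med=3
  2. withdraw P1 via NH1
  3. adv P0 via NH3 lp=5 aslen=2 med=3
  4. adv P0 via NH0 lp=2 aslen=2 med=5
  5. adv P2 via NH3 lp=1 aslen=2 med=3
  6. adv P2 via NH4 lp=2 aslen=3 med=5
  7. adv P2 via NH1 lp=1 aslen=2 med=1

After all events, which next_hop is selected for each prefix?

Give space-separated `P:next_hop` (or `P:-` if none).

Answer: P0:NH3 P1:- P2:NH4

Derivation:
Op 1: best P0=- P1=NH1 P2=-
Op 2: best P0=- P1=- P2=-
Op 3: best P0=NH3 P1=- P2=-
Op 4: best P0=NH3 P1=- P2=-
Op 5: best P0=NH3 P1=- P2=NH3
Op 6: best P0=NH3 P1=- P2=NH4
Op 7: best P0=NH3 P1=- P2=NH4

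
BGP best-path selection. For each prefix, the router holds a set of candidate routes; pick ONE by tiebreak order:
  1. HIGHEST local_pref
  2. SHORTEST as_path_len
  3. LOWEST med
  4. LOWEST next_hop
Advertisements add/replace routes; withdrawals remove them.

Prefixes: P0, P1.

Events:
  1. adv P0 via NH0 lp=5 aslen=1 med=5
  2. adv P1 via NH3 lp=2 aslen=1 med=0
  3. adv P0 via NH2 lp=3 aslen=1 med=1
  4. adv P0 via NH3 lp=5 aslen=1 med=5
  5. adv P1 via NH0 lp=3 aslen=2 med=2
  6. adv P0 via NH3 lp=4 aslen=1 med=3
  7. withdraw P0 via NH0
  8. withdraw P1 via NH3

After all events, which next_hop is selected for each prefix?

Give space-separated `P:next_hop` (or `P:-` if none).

Op 1: best P0=NH0 P1=-
Op 2: best P0=NH0 P1=NH3
Op 3: best P0=NH0 P1=NH3
Op 4: best P0=NH0 P1=NH3
Op 5: best P0=NH0 P1=NH0
Op 6: best P0=NH0 P1=NH0
Op 7: best P0=NH3 P1=NH0
Op 8: best P0=NH3 P1=NH0

Answer: P0:NH3 P1:NH0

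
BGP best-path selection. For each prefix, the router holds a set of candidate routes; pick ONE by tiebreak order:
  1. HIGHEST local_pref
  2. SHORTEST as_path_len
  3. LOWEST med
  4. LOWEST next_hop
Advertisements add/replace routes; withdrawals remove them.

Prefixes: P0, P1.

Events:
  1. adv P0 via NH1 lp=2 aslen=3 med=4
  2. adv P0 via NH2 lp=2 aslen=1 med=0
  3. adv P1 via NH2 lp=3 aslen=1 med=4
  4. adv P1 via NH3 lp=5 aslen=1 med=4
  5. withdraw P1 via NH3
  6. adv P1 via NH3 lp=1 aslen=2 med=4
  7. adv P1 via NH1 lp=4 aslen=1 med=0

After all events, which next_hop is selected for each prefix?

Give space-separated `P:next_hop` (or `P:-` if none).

Answer: P0:NH2 P1:NH1

Derivation:
Op 1: best P0=NH1 P1=-
Op 2: best P0=NH2 P1=-
Op 3: best P0=NH2 P1=NH2
Op 4: best P0=NH2 P1=NH3
Op 5: best P0=NH2 P1=NH2
Op 6: best P0=NH2 P1=NH2
Op 7: best P0=NH2 P1=NH1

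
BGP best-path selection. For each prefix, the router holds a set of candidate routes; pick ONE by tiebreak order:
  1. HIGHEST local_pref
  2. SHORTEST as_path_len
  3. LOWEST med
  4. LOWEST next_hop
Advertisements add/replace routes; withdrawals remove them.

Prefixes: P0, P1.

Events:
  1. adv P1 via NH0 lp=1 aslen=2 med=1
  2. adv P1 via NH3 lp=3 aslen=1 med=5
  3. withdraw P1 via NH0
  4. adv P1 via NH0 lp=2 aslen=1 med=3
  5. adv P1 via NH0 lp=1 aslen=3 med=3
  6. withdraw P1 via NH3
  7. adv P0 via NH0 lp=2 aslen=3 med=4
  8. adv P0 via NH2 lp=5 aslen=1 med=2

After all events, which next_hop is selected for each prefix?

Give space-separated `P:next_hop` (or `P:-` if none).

Op 1: best P0=- P1=NH0
Op 2: best P0=- P1=NH3
Op 3: best P0=- P1=NH3
Op 4: best P0=- P1=NH3
Op 5: best P0=- P1=NH3
Op 6: best P0=- P1=NH0
Op 7: best P0=NH0 P1=NH0
Op 8: best P0=NH2 P1=NH0

Answer: P0:NH2 P1:NH0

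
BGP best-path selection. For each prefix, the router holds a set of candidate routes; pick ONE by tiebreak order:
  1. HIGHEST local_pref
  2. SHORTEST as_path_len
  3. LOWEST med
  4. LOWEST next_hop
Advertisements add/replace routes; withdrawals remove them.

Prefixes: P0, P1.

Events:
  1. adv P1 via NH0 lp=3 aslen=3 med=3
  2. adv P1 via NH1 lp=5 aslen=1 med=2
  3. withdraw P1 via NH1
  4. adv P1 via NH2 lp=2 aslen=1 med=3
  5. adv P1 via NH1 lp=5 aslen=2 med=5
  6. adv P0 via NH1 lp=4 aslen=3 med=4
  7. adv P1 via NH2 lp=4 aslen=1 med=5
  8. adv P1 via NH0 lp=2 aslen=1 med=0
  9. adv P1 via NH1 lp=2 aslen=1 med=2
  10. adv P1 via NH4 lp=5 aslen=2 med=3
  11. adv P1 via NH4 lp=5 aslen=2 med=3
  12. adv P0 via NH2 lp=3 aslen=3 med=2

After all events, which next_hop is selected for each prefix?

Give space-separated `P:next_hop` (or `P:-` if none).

Op 1: best P0=- P1=NH0
Op 2: best P0=- P1=NH1
Op 3: best P0=- P1=NH0
Op 4: best P0=- P1=NH0
Op 5: best P0=- P1=NH1
Op 6: best P0=NH1 P1=NH1
Op 7: best P0=NH1 P1=NH1
Op 8: best P0=NH1 P1=NH1
Op 9: best P0=NH1 P1=NH2
Op 10: best P0=NH1 P1=NH4
Op 11: best P0=NH1 P1=NH4
Op 12: best P0=NH1 P1=NH4

Answer: P0:NH1 P1:NH4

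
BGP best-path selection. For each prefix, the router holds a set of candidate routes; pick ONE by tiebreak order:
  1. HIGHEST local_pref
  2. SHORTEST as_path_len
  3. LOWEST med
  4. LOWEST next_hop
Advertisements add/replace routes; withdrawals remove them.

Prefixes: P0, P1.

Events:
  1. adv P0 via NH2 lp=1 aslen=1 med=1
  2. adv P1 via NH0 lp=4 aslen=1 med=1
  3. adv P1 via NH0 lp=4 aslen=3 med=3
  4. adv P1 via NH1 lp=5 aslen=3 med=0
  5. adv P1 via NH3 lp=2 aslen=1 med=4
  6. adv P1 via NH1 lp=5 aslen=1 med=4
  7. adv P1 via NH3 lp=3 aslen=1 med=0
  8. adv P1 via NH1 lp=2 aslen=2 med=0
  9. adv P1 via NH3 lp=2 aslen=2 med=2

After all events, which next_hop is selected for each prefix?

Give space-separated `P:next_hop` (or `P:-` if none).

Op 1: best P0=NH2 P1=-
Op 2: best P0=NH2 P1=NH0
Op 3: best P0=NH2 P1=NH0
Op 4: best P0=NH2 P1=NH1
Op 5: best P0=NH2 P1=NH1
Op 6: best P0=NH2 P1=NH1
Op 7: best P0=NH2 P1=NH1
Op 8: best P0=NH2 P1=NH0
Op 9: best P0=NH2 P1=NH0

Answer: P0:NH2 P1:NH0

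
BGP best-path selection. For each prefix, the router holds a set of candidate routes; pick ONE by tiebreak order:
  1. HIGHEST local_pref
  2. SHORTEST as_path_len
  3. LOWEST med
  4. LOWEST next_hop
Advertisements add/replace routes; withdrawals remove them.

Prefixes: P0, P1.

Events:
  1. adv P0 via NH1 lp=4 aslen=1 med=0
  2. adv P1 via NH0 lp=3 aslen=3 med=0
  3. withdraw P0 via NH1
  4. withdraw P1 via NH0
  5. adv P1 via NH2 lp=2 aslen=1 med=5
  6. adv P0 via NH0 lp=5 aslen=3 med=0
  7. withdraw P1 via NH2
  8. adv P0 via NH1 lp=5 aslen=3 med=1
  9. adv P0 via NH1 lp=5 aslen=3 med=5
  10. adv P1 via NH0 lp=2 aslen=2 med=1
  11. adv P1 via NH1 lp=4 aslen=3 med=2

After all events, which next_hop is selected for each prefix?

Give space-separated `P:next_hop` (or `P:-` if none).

Answer: P0:NH0 P1:NH1

Derivation:
Op 1: best P0=NH1 P1=-
Op 2: best P0=NH1 P1=NH0
Op 3: best P0=- P1=NH0
Op 4: best P0=- P1=-
Op 5: best P0=- P1=NH2
Op 6: best P0=NH0 P1=NH2
Op 7: best P0=NH0 P1=-
Op 8: best P0=NH0 P1=-
Op 9: best P0=NH0 P1=-
Op 10: best P0=NH0 P1=NH0
Op 11: best P0=NH0 P1=NH1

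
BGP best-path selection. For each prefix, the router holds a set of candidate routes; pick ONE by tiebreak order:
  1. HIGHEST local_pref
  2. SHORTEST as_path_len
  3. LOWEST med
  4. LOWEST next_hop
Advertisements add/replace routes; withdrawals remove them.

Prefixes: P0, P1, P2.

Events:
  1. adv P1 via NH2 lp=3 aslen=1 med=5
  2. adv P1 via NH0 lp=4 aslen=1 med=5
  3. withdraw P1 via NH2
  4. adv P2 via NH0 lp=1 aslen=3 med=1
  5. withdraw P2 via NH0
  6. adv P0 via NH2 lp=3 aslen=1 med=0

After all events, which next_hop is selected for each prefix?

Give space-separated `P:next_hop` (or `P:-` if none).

Answer: P0:NH2 P1:NH0 P2:-

Derivation:
Op 1: best P0=- P1=NH2 P2=-
Op 2: best P0=- P1=NH0 P2=-
Op 3: best P0=- P1=NH0 P2=-
Op 4: best P0=- P1=NH0 P2=NH0
Op 5: best P0=- P1=NH0 P2=-
Op 6: best P0=NH2 P1=NH0 P2=-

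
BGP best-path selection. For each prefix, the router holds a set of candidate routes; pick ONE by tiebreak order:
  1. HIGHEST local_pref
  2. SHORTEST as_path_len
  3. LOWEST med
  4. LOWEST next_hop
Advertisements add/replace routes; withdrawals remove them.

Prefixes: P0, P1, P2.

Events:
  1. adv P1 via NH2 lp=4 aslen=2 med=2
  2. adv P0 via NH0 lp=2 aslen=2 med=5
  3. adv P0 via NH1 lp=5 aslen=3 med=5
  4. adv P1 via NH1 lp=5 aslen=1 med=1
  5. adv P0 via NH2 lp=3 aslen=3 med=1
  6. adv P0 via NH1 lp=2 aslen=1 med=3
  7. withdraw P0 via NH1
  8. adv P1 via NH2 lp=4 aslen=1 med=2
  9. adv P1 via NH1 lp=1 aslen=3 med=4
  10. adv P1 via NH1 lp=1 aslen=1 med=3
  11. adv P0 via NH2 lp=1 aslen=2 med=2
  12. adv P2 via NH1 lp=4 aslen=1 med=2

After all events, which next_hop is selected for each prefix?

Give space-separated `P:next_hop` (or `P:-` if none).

Answer: P0:NH0 P1:NH2 P2:NH1

Derivation:
Op 1: best P0=- P1=NH2 P2=-
Op 2: best P0=NH0 P1=NH2 P2=-
Op 3: best P0=NH1 P1=NH2 P2=-
Op 4: best P0=NH1 P1=NH1 P2=-
Op 5: best P0=NH1 P1=NH1 P2=-
Op 6: best P0=NH2 P1=NH1 P2=-
Op 7: best P0=NH2 P1=NH1 P2=-
Op 8: best P0=NH2 P1=NH1 P2=-
Op 9: best P0=NH2 P1=NH2 P2=-
Op 10: best P0=NH2 P1=NH2 P2=-
Op 11: best P0=NH0 P1=NH2 P2=-
Op 12: best P0=NH0 P1=NH2 P2=NH1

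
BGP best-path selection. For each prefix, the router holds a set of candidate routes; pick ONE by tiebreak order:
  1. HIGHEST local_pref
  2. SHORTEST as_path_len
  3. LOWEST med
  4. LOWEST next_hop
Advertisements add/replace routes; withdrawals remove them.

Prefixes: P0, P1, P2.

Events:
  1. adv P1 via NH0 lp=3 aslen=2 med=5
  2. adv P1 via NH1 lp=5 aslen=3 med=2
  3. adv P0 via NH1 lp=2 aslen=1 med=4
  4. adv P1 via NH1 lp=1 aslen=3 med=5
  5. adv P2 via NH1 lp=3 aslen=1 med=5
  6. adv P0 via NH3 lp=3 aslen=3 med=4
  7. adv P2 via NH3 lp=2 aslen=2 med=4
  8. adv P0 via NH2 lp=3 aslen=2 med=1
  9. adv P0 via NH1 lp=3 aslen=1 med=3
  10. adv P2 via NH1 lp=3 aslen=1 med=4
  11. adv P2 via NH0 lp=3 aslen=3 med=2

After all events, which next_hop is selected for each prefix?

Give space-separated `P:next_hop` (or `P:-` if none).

Answer: P0:NH1 P1:NH0 P2:NH1

Derivation:
Op 1: best P0=- P1=NH0 P2=-
Op 2: best P0=- P1=NH1 P2=-
Op 3: best P0=NH1 P1=NH1 P2=-
Op 4: best P0=NH1 P1=NH0 P2=-
Op 5: best P0=NH1 P1=NH0 P2=NH1
Op 6: best P0=NH3 P1=NH0 P2=NH1
Op 7: best P0=NH3 P1=NH0 P2=NH1
Op 8: best P0=NH2 P1=NH0 P2=NH1
Op 9: best P0=NH1 P1=NH0 P2=NH1
Op 10: best P0=NH1 P1=NH0 P2=NH1
Op 11: best P0=NH1 P1=NH0 P2=NH1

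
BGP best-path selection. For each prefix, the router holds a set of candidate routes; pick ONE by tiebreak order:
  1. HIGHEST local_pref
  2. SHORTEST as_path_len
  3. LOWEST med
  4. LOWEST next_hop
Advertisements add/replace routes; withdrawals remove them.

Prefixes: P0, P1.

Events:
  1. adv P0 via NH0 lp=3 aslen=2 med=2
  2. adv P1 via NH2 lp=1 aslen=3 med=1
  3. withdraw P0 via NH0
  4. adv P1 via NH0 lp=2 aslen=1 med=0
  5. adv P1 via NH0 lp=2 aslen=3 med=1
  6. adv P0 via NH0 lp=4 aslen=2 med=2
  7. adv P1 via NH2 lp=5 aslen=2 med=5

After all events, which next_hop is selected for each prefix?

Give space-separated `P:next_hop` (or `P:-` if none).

Op 1: best P0=NH0 P1=-
Op 2: best P0=NH0 P1=NH2
Op 3: best P0=- P1=NH2
Op 4: best P0=- P1=NH0
Op 5: best P0=- P1=NH0
Op 6: best P0=NH0 P1=NH0
Op 7: best P0=NH0 P1=NH2

Answer: P0:NH0 P1:NH2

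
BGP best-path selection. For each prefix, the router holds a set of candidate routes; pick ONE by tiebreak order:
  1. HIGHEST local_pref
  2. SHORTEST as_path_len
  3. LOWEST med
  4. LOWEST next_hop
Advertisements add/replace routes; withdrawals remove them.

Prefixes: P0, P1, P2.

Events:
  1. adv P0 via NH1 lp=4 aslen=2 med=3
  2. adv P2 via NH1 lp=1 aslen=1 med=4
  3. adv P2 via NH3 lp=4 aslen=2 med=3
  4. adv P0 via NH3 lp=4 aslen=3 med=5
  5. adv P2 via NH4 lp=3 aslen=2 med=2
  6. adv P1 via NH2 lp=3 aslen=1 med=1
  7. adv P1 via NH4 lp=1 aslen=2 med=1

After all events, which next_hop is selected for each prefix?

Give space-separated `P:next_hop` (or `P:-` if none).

Op 1: best P0=NH1 P1=- P2=-
Op 2: best P0=NH1 P1=- P2=NH1
Op 3: best P0=NH1 P1=- P2=NH3
Op 4: best P0=NH1 P1=- P2=NH3
Op 5: best P0=NH1 P1=- P2=NH3
Op 6: best P0=NH1 P1=NH2 P2=NH3
Op 7: best P0=NH1 P1=NH2 P2=NH3

Answer: P0:NH1 P1:NH2 P2:NH3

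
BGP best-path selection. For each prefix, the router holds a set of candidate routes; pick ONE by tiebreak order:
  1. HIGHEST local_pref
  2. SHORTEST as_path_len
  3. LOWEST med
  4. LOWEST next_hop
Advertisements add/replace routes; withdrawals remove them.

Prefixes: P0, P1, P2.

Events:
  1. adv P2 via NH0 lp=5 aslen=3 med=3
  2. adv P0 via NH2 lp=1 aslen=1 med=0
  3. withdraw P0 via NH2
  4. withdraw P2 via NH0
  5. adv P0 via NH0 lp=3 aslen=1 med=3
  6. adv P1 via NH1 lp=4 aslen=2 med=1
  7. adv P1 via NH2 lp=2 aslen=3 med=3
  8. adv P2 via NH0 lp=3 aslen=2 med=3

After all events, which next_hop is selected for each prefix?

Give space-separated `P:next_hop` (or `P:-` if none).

Answer: P0:NH0 P1:NH1 P2:NH0

Derivation:
Op 1: best P0=- P1=- P2=NH0
Op 2: best P0=NH2 P1=- P2=NH0
Op 3: best P0=- P1=- P2=NH0
Op 4: best P0=- P1=- P2=-
Op 5: best P0=NH0 P1=- P2=-
Op 6: best P0=NH0 P1=NH1 P2=-
Op 7: best P0=NH0 P1=NH1 P2=-
Op 8: best P0=NH0 P1=NH1 P2=NH0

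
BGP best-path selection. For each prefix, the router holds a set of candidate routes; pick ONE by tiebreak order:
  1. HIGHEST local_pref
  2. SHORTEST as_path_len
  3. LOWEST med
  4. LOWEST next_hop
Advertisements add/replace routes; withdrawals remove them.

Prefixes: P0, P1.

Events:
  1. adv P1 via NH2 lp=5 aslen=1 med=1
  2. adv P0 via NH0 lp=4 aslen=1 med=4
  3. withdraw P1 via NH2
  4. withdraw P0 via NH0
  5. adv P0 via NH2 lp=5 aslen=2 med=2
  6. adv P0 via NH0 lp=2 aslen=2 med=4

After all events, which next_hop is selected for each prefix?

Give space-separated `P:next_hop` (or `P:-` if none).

Answer: P0:NH2 P1:-

Derivation:
Op 1: best P0=- P1=NH2
Op 2: best P0=NH0 P1=NH2
Op 3: best P0=NH0 P1=-
Op 4: best P0=- P1=-
Op 5: best P0=NH2 P1=-
Op 6: best P0=NH2 P1=-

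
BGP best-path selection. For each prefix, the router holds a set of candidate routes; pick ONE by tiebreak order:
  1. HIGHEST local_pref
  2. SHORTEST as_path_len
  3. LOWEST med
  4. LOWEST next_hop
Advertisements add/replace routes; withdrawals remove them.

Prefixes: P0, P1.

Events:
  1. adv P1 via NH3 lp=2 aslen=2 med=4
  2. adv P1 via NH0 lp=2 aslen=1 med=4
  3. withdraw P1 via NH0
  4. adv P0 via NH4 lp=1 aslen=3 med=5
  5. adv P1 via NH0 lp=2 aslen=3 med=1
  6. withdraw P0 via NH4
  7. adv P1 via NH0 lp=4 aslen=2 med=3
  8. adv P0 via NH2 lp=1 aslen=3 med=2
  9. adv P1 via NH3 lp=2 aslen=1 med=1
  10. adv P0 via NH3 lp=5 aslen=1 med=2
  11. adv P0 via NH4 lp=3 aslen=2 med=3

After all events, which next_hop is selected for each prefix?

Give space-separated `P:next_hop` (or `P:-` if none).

Op 1: best P0=- P1=NH3
Op 2: best P0=- P1=NH0
Op 3: best P0=- P1=NH3
Op 4: best P0=NH4 P1=NH3
Op 5: best P0=NH4 P1=NH3
Op 6: best P0=- P1=NH3
Op 7: best P0=- P1=NH0
Op 8: best P0=NH2 P1=NH0
Op 9: best P0=NH2 P1=NH0
Op 10: best P0=NH3 P1=NH0
Op 11: best P0=NH3 P1=NH0

Answer: P0:NH3 P1:NH0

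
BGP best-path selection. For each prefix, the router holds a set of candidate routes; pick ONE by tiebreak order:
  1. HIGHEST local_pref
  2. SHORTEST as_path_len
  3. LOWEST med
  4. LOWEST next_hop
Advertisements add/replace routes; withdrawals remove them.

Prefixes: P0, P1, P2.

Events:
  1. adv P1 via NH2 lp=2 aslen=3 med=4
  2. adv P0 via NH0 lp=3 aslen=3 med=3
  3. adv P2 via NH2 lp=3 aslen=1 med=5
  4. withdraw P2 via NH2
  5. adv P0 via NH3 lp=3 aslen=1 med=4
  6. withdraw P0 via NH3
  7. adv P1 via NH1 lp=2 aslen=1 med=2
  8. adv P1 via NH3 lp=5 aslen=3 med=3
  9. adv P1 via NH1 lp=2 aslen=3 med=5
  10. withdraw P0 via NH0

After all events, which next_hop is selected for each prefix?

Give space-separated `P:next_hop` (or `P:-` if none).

Answer: P0:- P1:NH3 P2:-

Derivation:
Op 1: best P0=- P1=NH2 P2=-
Op 2: best P0=NH0 P1=NH2 P2=-
Op 3: best P0=NH0 P1=NH2 P2=NH2
Op 4: best P0=NH0 P1=NH2 P2=-
Op 5: best P0=NH3 P1=NH2 P2=-
Op 6: best P0=NH0 P1=NH2 P2=-
Op 7: best P0=NH0 P1=NH1 P2=-
Op 8: best P0=NH0 P1=NH3 P2=-
Op 9: best P0=NH0 P1=NH3 P2=-
Op 10: best P0=- P1=NH3 P2=-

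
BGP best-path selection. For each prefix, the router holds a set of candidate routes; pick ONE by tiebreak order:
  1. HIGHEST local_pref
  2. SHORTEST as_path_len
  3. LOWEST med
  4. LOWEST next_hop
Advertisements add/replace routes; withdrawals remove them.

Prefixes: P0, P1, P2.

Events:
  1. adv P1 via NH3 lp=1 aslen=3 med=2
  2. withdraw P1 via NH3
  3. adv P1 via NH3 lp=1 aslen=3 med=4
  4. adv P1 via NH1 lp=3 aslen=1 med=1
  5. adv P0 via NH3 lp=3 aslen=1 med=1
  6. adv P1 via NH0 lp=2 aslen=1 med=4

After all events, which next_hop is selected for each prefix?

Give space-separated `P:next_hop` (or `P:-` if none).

Op 1: best P0=- P1=NH3 P2=-
Op 2: best P0=- P1=- P2=-
Op 3: best P0=- P1=NH3 P2=-
Op 4: best P0=- P1=NH1 P2=-
Op 5: best P0=NH3 P1=NH1 P2=-
Op 6: best P0=NH3 P1=NH1 P2=-

Answer: P0:NH3 P1:NH1 P2:-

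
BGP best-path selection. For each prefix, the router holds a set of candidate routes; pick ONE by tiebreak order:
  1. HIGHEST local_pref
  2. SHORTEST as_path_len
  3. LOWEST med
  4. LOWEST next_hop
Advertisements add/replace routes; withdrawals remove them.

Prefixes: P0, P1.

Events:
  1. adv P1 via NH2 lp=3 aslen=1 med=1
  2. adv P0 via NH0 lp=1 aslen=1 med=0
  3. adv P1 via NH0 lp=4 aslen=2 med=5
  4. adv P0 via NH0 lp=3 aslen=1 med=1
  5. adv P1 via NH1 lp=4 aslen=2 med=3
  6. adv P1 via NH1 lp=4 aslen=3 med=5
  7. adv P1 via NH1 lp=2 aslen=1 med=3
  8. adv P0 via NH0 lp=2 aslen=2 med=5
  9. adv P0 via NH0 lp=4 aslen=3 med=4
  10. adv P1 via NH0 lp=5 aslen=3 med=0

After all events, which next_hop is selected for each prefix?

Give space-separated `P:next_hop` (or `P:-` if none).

Answer: P0:NH0 P1:NH0

Derivation:
Op 1: best P0=- P1=NH2
Op 2: best P0=NH0 P1=NH2
Op 3: best P0=NH0 P1=NH0
Op 4: best P0=NH0 P1=NH0
Op 5: best P0=NH0 P1=NH1
Op 6: best P0=NH0 P1=NH0
Op 7: best P0=NH0 P1=NH0
Op 8: best P0=NH0 P1=NH0
Op 9: best P0=NH0 P1=NH0
Op 10: best P0=NH0 P1=NH0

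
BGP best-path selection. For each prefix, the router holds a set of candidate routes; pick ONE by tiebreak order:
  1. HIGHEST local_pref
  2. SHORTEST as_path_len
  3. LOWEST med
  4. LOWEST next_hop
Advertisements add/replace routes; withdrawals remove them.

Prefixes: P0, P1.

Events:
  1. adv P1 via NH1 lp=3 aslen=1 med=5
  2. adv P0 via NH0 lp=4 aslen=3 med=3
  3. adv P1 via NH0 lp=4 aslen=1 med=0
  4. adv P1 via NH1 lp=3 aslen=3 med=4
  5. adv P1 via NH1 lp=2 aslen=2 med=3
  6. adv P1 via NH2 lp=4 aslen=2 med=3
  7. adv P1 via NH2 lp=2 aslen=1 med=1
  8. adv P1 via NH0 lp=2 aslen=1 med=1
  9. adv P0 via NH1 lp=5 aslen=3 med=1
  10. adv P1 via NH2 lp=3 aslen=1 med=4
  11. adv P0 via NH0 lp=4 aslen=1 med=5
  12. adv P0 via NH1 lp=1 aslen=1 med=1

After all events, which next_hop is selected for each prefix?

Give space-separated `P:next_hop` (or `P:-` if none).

Answer: P0:NH0 P1:NH2

Derivation:
Op 1: best P0=- P1=NH1
Op 2: best P0=NH0 P1=NH1
Op 3: best P0=NH0 P1=NH0
Op 4: best P0=NH0 P1=NH0
Op 5: best P0=NH0 P1=NH0
Op 6: best P0=NH0 P1=NH0
Op 7: best P0=NH0 P1=NH0
Op 8: best P0=NH0 P1=NH0
Op 9: best P0=NH1 P1=NH0
Op 10: best P0=NH1 P1=NH2
Op 11: best P0=NH1 P1=NH2
Op 12: best P0=NH0 P1=NH2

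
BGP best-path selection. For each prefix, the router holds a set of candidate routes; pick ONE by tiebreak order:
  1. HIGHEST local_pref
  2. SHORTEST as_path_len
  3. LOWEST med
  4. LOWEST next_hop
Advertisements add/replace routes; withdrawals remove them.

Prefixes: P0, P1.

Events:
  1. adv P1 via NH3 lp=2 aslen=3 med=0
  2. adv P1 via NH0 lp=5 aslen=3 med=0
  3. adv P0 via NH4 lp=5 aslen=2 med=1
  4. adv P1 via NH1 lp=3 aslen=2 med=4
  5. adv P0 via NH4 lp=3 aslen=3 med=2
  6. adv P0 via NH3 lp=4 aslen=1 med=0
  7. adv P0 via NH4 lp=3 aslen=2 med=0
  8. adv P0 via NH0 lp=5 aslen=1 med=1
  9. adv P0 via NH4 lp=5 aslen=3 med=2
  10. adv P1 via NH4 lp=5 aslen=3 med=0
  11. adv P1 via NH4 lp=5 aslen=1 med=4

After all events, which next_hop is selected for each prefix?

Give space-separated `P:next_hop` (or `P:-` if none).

Op 1: best P0=- P1=NH3
Op 2: best P0=- P1=NH0
Op 3: best P0=NH4 P1=NH0
Op 4: best P0=NH4 P1=NH0
Op 5: best P0=NH4 P1=NH0
Op 6: best P0=NH3 P1=NH0
Op 7: best P0=NH3 P1=NH0
Op 8: best P0=NH0 P1=NH0
Op 9: best P0=NH0 P1=NH0
Op 10: best P0=NH0 P1=NH0
Op 11: best P0=NH0 P1=NH4

Answer: P0:NH0 P1:NH4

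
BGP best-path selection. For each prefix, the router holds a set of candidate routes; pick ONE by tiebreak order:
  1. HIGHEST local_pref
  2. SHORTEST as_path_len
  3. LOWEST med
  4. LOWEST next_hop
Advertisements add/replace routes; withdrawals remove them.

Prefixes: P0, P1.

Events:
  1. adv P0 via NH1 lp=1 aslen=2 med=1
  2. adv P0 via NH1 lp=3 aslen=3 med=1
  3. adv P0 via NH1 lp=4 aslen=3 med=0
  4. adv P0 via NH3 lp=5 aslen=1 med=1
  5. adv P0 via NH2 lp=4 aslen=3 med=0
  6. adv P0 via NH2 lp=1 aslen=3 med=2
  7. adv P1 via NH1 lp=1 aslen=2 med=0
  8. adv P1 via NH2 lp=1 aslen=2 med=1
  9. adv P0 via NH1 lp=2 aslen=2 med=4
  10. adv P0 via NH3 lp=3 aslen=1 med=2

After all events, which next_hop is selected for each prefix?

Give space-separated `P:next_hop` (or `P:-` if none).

Op 1: best P0=NH1 P1=-
Op 2: best P0=NH1 P1=-
Op 3: best P0=NH1 P1=-
Op 4: best P0=NH3 P1=-
Op 5: best P0=NH3 P1=-
Op 6: best P0=NH3 P1=-
Op 7: best P0=NH3 P1=NH1
Op 8: best P0=NH3 P1=NH1
Op 9: best P0=NH3 P1=NH1
Op 10: best P0=NH3 P1=NH1

Answer: P0:NH3 P1:NH1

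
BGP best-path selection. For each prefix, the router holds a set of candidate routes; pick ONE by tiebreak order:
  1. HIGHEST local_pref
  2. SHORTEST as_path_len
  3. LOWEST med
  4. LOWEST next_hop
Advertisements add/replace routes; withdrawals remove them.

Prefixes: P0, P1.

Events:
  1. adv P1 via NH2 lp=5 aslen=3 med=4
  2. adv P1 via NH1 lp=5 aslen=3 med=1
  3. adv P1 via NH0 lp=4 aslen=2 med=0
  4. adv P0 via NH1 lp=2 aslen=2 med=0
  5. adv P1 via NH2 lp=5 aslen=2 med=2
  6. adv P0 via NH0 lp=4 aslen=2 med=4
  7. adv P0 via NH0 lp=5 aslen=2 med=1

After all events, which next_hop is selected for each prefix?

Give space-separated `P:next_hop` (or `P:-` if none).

Answer: P0:NH0 P1:NH2

Derivation:
Op 1: best P0=- P1=NH2
Op 2: best P0=- P1=NH1
Op 3: best P0=- P1=NH1
Op 4: best P0=NH1 P1=NH1
Op 5: best P0=NH1 P1=NH2
Op 6: best P0=NH0 P1=NH2
Op 7: best P0=NH0 P1=NH2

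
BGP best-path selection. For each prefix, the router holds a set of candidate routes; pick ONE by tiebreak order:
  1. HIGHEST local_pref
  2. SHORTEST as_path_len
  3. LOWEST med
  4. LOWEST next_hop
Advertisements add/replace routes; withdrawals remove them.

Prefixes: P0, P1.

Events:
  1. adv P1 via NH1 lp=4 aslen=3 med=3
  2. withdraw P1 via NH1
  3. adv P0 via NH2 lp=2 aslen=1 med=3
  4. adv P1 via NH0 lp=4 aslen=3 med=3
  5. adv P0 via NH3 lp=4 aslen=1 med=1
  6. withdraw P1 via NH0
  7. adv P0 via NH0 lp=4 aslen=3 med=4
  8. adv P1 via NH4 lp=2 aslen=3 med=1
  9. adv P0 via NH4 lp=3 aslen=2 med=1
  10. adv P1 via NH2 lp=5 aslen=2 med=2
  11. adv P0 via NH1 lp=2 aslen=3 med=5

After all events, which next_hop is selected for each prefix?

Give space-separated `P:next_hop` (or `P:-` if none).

Op 1: best P0=- P1=NH1
Op 2: best P0=- P1=-
Op 3: best P0=NH2 P1=-
Op 4: best P0=NH2 P1=NH0
Op 5: best P0=NH3 P1=NH0
Op 6: best P0=NH3 P1=-
Op 7: best P0=NH3 P1=-
Op 8: best P0=NH3 P1=NH4
Op 9: best P0=NH3 P1=NH4
Op 10: best P0=NH3 P1=NH2
Op 11: best P0=NH3 P1=NH2

Answer: P0:NH3 P1:NH2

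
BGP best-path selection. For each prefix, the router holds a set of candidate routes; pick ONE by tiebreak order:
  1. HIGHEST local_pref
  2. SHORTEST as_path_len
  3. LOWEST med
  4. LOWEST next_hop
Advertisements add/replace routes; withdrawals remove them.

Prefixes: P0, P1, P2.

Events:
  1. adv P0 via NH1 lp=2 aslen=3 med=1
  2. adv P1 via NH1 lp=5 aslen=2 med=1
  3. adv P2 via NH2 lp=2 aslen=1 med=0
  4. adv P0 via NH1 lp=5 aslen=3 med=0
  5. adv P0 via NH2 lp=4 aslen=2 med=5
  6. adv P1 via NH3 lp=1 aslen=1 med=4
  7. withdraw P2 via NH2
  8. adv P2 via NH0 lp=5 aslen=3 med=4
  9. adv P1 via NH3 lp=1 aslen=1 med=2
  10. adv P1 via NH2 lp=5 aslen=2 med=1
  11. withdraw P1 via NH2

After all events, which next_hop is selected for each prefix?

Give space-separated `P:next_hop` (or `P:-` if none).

Answer: P0:NH1 P1:NH1 P2:NH0

Derivation:
Op 1: best P0=NH1 P1=- P2=-
Op 2: best P0=NH1 P1=NH1 P2=-
Op 3: best P0=NH1 P1=NH1 P2=NH2
Op 4: best P0=NH1 P1=NH1 P2=NH2
Op 5: best P0=NH1 P1=NH1 P2=NH2
Op 6: best P0=NH1 P1=NH1 P2=NH2
Op 7: best P0=NH1 P1=NH1 P2=-
Op 8: best P0=NH1 P1=NH1 P2=NH0
Op 9: best P0=NH1 P1=NH1 P2=NH0
Op 10: best P0=NH1 P1=NH1 P2=NH0
Op 11: best P0=NH1 P1=NH1 P2=NH0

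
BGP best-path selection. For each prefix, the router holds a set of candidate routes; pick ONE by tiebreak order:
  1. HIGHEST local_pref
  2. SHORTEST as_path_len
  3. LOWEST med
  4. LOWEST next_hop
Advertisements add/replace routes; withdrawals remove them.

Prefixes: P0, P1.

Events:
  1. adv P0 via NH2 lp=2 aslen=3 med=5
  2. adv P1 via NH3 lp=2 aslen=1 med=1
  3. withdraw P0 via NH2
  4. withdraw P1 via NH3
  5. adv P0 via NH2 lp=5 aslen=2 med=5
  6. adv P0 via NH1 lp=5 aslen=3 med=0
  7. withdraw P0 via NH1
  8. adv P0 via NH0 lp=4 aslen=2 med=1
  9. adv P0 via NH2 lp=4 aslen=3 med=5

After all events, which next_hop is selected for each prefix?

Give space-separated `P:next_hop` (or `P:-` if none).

Answer: P0:NH0 P1:-

Derivation:
Op 1: best P0=NH2 P1=-
Op 2: best P0=NH2 P1=NH3
Op 3: best P0=- P1=NH3
Op 4: best P0=- P1=-
Op 5: best P0=NH2 P1=-
Op 6: best P0=NH2 P1=-
Op 7: best P0=NH2 P1=-
Op 8: best P0=NH2 P1=-
Op 9: best P0=NH0 P1=-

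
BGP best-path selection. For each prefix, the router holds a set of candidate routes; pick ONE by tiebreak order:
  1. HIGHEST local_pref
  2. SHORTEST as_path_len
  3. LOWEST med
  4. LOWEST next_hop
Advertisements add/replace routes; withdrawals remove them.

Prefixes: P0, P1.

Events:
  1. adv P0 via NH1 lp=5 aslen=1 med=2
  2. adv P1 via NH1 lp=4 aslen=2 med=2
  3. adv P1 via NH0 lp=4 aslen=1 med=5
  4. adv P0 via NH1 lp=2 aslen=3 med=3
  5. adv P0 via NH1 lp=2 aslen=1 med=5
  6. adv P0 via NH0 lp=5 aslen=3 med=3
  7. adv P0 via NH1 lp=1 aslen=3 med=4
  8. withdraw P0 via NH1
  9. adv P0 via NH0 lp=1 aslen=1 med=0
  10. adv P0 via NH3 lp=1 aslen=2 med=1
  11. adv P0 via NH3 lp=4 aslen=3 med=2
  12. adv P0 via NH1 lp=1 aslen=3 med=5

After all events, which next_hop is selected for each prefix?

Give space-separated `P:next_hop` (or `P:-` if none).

Op 1: best P0=NH1 P1=-
Op 2: best P0=NH1 P1=NH1
Op 3: best P0=NH1 P1=NH0
Op 4: best P0=NH1 P1=NH0
Op 5: best P0=NH1 P1=NH0
Op 6: best P0=NH0 P1=NH0
Op 7: best P0=NH0 P1=NH0
Op 8: best P0=NH0 P1=NH0
Op 9: best P0=NH0 P1=NH0
Op 10: best P0=NH0 P1=NH0
Op 11: best P0=NH3 P1=NH0
Op 12: best P0=NH3 P1=NH0

Answer: P0:NH3 P1:NH0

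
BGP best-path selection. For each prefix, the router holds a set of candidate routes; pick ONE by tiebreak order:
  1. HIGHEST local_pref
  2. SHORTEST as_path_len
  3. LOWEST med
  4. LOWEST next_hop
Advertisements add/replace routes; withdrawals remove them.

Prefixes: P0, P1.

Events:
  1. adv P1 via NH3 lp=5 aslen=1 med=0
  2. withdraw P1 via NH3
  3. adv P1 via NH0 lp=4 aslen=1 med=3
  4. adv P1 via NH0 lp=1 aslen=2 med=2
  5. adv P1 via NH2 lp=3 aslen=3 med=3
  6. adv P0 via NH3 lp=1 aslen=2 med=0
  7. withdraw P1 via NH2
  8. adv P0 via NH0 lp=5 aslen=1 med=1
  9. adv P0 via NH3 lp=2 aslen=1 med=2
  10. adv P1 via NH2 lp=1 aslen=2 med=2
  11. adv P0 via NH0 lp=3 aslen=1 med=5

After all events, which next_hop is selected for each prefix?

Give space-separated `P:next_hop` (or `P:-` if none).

Answer: P0:NH0 P1:NH0

Derivation:
Op 1: best P0=- P1=NH3
Op 2: best P0=- P1=-
Op 3: best P0=- P1=NH0
Op 4: best P0=- P1=NH0
Op 5: best P0=- P1=NH2
Op 6: best P0=NH3 P1=NH2
Op 7: best P0=NH3 P1=NH0
Op 8: best P0=NH0 P1=NH0
Op 9: best P0=NH0 P1=NH0
Op 10: best P0=NH0 P1=NH0
Op 11: best P0=NH0 P1=NH0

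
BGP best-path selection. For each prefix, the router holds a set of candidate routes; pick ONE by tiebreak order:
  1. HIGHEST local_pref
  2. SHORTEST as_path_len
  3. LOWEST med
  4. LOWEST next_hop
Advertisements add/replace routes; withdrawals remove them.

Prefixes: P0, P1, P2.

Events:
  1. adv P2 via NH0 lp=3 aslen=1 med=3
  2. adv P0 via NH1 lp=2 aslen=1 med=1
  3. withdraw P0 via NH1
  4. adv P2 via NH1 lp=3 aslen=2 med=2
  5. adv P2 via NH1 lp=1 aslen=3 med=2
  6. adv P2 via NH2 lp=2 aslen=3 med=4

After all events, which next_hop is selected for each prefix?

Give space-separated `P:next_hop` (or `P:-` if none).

Answer: P0:- P1:- P2:NH0

Derivation:
Op 1: best P0=- P1=- P2=NH0
Op 2: best P0=NH1 P1=- P2=NH0
Op 3: best P0=- P1=- P2=NH0
Op 4: best P0=- P1=- P2=NH0
Op 5: best P0=- P1=- P2=NH0
Op 6: best P0=- P1=- P2=NH0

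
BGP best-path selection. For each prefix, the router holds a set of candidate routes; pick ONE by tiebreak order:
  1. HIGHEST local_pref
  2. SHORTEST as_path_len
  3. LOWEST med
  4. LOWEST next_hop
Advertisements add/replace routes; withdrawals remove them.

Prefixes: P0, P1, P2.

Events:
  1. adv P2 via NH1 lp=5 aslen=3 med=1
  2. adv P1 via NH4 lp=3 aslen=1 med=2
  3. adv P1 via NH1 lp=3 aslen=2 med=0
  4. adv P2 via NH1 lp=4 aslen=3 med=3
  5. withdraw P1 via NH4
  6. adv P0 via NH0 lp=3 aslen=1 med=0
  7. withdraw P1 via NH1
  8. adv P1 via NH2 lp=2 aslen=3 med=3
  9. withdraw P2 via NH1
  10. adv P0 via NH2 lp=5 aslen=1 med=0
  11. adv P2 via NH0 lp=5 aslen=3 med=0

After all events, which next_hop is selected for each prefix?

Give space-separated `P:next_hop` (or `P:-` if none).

Answer: P0:NH2 P1:NH2 P2:NH0

Derivation:
Op 1: best P0=- P1=- P2=NH1
Op 2: best P0=- P1=NH4 P2=NH1
Op 3: best P0=- P1=NH4 P2=NH1
Op 4: best P0=- P1=NH4 P2=NH1
Op 5: best P0=- P1=NH1 P2=NH1
Op 6: best P0=NH0 P1=NH1 P2=NH1
Op 7: best P0=NH0 P1=- P2=NH1
Op 8: best P0=NH0 P1=NH2 P2=NH1
Op 9: best P0=NH0 P1=NH2 P2=-
Op 10: best P0=NH2 P1=NH2 P2=-
Op 11: best P0=NH2 P1=NH2 P2=NH0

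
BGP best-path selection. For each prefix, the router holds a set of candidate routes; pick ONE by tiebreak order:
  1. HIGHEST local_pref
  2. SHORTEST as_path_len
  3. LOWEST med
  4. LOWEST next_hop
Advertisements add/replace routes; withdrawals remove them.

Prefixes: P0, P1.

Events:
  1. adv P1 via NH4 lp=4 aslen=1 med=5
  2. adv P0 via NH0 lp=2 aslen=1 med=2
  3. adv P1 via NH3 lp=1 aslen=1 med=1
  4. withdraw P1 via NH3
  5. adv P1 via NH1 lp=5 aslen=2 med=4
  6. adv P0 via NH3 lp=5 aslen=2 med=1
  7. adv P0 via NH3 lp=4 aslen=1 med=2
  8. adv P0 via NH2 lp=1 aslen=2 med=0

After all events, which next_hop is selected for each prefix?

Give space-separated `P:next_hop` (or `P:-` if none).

Answer: P0:NH3 P1:NH1

Derivation:
Op 1: best P0=- P1=NH4
Op 2: best P0=NH0 P1=NH4
Op 3: best P0=NH0 P1=NH4
Op 4: best P0=NH0 P1=NH4
Op 5: best P0=NH0 P1=NH1
Op 6: best P0=NH3 P1=NH1
Op 7: best P0=NH3 P1=NH1
Op 8: best P0=NH3 P1=NH1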